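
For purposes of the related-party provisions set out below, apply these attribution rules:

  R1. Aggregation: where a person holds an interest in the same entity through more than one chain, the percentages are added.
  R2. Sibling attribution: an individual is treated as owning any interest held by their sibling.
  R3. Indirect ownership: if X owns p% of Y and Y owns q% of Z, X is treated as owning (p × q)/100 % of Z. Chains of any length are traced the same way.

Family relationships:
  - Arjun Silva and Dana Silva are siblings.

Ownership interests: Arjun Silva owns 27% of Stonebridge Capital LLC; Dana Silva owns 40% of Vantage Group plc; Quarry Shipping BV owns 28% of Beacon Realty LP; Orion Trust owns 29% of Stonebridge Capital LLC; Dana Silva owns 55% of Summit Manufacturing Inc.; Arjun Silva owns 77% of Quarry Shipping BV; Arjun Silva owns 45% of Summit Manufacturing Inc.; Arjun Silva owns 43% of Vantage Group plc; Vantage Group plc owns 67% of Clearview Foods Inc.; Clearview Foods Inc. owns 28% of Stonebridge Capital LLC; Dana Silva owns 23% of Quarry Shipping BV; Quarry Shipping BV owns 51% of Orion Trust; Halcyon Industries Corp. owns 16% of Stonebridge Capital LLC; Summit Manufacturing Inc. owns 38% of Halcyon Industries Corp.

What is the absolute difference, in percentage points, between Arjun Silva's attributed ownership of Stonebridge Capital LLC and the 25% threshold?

38.4408

By sibling attribution (R2), Arjun Silva is treated as also owning Dana Silva's interest in Summit Manufacturing Inc, giving 45% + 55% = 100%.
By sibling attribution (R2), Arjun Silva is treated as also owning Dana Silva's interest in Quarry Shipping BV, giving 77% + 23% = 100%.
By sibling attribution (R2), Arjun Silva is treated as also owning Dana Silva's interest in Vantage Group plc, giving 43% + 40% = 83%.
Chain via Summit Manufacturing Inc. → Halcyon Industries Corp. (R3): 100% × 38% × 16% = 6.08% of Stonebridge Capital LLC.
Chain via Quarry Shipping BV → Orion Trust (R3): 100% × 51% × 29% = 14.79% of Stonebridge Capital LLC.
Chain via Vantage Group plc → Clearview Foods Inc. (R3): 83% × 67% × 28% = 15.5708% of Stonebridge Capital LLC.
Direct interest in Stonebridge Capital LLC: 27%.
Aggregating (R1): 6.08% + 14.79% + 15.5708% + 27% = 63.4408%.
63.4408% exceeds the 25% threshold by 38.4408 percentage points.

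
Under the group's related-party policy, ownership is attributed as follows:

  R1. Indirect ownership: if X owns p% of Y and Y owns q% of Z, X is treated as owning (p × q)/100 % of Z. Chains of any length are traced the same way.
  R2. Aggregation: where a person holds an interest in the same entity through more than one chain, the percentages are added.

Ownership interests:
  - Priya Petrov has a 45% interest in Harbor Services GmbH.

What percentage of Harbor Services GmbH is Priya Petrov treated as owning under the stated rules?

45%

Direct interest in Harbor Services GmbH: 45%.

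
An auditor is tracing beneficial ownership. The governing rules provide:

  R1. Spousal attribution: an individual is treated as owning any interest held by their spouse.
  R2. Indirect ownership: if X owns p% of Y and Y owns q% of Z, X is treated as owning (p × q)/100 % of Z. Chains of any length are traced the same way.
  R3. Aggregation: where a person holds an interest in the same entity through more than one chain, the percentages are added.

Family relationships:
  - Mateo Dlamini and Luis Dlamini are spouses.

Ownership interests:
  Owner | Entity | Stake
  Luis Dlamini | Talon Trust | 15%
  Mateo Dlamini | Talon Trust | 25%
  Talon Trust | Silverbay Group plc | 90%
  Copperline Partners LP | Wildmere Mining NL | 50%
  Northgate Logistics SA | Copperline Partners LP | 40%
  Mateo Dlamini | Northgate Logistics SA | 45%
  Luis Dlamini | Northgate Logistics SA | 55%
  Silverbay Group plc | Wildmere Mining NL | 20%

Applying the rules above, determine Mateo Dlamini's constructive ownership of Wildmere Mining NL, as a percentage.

By spousal attribution (R1), Mateo Dlamini is treated as also owning Luis Dlamini's interest in Northgate Logistics SA, giving 45% + 55% = 100%.
By spousal attribution (R1), Mateo Dlamini is treated as also owning Luis Dlamini's interest in Talon Trust, giving 25% + 15% = 40%.
Chain via Northgate Logistics SA → Copperline Partners LP (R2): 100% × 40% × 50% = 20% of Wildmere Mining NL.
Chain via Talon Trust → Silverbay Group plc (R2): 40% × 90% × 20% = 7.2% of Wildmere Mining NL.
Aggregating (R3): 20% + 7.2% = 27.2%.

27.2%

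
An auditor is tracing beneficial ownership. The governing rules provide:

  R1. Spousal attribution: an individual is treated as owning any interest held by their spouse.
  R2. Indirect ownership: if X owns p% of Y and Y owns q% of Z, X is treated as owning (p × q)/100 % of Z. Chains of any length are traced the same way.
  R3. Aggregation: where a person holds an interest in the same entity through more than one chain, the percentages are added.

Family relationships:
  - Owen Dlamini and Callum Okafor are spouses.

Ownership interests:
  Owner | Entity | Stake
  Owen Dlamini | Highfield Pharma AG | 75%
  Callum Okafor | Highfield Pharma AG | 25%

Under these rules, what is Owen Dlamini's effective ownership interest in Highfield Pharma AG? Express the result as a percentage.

100%

By spousal attribution (R1), Owen Dlamini is treated as also owning Callum Okafor's interest in Highfield Pharma AG, giving 75% + 25% = 100%.
Direct interest in Highfield Pharma AG: 100%.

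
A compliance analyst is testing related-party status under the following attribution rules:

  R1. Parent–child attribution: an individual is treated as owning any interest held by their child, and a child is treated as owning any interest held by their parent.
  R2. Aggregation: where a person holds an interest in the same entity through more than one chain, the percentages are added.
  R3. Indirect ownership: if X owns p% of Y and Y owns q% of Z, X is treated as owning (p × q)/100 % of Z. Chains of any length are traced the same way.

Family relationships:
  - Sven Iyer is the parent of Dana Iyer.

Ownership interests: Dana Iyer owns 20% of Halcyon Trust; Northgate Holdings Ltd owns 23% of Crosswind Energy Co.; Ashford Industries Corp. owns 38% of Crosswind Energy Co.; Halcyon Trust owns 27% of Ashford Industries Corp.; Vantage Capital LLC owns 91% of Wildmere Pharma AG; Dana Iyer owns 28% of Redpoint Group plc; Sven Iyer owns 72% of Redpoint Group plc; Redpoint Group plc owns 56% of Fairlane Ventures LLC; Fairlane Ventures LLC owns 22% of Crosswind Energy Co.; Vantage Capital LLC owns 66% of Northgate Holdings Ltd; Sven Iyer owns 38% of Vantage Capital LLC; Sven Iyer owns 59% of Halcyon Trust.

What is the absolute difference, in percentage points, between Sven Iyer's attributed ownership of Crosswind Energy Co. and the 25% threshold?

1.1938

By parent–child attribution (R1), Sven Iyer is treated as also owning Dana Iyer's interest in Redpoint Group plc, giving 72% + 28% = 100%.
By parent–child attribution (R1), Sven Iyer is treated as also owning Dana Iyer's interest in Halcyon Trust, giving 59% + 20% = 79%.
Chain via Redpoint Group plc → Fairlane Ventures LLC (R3): 100% × 56% × 22% = 12.32% of Crosswind Energy Co.
Chain via Vantage Capital LLC → Northgate Holdings Ltd (R3): 38% × 66% × 23% = 5.7684% of Crosswind Energy Co.
Chain via Halcyon Trust → Ashford Industries Corp. (R3): 79% × 27% × 38% = 8.1054% of Crosswind Energy Co.
Aggregating (R2): 12.32% + 5.7684% + 8.1054% = 26.1938%.
26.1938% exceeds the 25% threshold by 1.1938 percentage points.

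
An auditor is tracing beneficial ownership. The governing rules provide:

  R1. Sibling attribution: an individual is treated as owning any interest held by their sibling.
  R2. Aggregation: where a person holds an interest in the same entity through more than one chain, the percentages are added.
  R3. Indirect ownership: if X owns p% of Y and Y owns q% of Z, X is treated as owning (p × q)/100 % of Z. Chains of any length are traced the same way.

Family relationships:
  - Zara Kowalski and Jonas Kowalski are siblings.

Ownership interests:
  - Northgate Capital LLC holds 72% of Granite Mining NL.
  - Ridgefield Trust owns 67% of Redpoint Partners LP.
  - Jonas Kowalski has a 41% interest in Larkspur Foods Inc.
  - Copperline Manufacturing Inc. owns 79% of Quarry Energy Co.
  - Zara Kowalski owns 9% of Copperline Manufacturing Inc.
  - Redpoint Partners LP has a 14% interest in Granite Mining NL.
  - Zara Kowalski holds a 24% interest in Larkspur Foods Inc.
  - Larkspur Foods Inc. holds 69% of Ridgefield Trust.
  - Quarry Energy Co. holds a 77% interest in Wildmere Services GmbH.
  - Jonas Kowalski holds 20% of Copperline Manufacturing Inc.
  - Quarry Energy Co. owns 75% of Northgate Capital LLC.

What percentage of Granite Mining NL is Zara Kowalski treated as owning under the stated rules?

16.57833%

By sibling attribution (R1), Zara Kowalski is treated as also owning Jonas Kowalski's interest in Larkspur Foods Inc, giving 24% + 41% = 65%.
By sibling attribution (R1), Zara Kowalski is treated as also owning Jonas Kowalski's interest in Copperline Manufacturing Inc, giving 9% + 20% = 29%.
Chain via Larkspur Foods Inc. → Ridgefield Trust → Redpoint Partners LP (R3): 65% × 69% × 67% × 14% = 4.20693% of Granite Mining NL.
Chain via Copperline Manufacturing Inc. → Quarry Energy Co. → Northgate Capital LLC (R3): 29% × 79% × 75% × 72% = 12.3714% of Granite Mining NL.
Aggregating (R2): 4.20693% + 12.3714% = 16.57833%.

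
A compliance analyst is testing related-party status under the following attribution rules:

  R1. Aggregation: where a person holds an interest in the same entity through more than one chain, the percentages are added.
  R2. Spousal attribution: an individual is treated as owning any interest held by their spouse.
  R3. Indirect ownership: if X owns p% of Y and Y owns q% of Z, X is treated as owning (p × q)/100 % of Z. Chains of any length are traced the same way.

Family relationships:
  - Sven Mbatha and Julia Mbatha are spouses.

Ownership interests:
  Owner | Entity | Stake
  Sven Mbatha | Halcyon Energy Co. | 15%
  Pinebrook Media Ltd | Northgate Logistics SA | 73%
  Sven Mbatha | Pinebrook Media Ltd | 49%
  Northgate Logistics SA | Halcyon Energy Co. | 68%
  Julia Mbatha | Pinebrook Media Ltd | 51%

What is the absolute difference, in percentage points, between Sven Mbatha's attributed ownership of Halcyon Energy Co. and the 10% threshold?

By spousal attribution (R2), Sven Mbatha is treated as also owning Julia Mbatha's interest in Pinebrook Media Ltd, giving 49% + 51% = 100%.
Chain via Pinebrook Media Ltd → Northgate Logistics SA (R3): 100% × 73% × 68% = 49.64% of Halcyon Energy Co.
Direct interest in Halcyon Energy Co: 15%.
Aggregating (R1): 49.64% + 15% = 64.64%.
64.64% exceeds the 10% threshold by 54.64 percentage points.

54.64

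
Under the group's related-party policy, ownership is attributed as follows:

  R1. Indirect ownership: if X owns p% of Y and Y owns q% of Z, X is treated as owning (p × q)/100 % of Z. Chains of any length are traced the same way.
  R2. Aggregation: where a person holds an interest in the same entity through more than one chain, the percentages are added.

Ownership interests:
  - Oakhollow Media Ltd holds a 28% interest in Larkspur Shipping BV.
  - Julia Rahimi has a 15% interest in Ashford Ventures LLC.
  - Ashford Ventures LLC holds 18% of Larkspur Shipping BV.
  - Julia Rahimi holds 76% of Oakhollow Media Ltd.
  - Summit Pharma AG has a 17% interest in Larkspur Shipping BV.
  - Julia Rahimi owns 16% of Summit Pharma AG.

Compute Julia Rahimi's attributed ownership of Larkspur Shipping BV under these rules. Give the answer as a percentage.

26.7%

Chain via Summit Pharma AG (R1): 16% × 17% = 2.72% of Larkspur Shipping BV.
Chain via Oakhollow Media Ltd (R1): 76% × 28% = 21.28% of Larkspur Shipping BV.
Chain via Ashford Ventures LLC (R1): 15% × 18% = 2.7% of Larkspur Shipping BV.
Aggregating (R2): 2.72% + 21.28% + 2.7% = 26.7%.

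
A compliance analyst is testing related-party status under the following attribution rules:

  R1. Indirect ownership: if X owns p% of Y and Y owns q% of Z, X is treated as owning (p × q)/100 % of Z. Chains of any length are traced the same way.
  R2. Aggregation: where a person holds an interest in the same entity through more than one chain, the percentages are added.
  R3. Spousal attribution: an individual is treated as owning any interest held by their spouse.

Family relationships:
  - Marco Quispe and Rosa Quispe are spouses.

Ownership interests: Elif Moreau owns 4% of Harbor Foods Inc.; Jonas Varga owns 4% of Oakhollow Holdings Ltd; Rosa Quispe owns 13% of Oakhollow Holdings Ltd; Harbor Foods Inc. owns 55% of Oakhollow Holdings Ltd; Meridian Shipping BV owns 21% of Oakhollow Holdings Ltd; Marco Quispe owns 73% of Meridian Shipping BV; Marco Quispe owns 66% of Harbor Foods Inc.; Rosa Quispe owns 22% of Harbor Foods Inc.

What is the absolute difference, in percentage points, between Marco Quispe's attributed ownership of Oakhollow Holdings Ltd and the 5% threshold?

By spousal attribution (R3), Marco Quispe is treated as also owning Rosa Quispe's interest in Harbor Foods Inc, giving 66% + 22% = 88%.
By spousal attribution (R3), Marco Quispe is treated as owning Rosa Quispe's 13% interest in Oakhollow Holdings Ltd.
Chain via Meridian Shipping BV (R1): 73% × 21% = 15.33% of Oakhollow Holdings Ltd.
Chain via Harbor Foods Inc. (R1): 88% × 55% = 48.4% of Oakhollow Holdings Ltd.
Direct interest in Oakhollow Holdings Ltd: 13%.
Aggregating (R2): 15.33% + 48.4% + 13% = 76.73%.
76.73% exceeds the 5% threshold by 71.73 percentage points.

71.73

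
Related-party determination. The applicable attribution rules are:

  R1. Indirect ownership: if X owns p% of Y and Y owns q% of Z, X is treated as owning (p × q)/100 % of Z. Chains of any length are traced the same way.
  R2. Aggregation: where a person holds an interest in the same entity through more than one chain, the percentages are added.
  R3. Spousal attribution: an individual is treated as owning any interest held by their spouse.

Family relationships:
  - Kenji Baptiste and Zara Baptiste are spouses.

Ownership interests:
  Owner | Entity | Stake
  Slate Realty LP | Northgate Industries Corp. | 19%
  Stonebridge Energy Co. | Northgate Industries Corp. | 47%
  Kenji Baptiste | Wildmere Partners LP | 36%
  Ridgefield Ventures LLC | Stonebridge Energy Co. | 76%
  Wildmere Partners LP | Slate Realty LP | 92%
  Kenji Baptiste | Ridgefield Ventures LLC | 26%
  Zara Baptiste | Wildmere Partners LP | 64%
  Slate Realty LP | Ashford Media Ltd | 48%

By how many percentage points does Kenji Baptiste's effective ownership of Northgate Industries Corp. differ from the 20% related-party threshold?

6.7672

By spousal attribution (R3), Kenji Baptiste is treated as also owning Zara Baptiste's interest in Wildmere Partners LP, giving 36% + 64% = 100%.
Chain via Ridgefield Ventures LLC → Stonebridge Energy Co. (R1): 26% × 76% × 47% = 9.2872% of Northgate Industries Corp.
Chain via Wildmere Partners LP → Slate Realty LP (R1): 100% × 92% × 19% = 17.48% of Northgate Industries Corp.
Aggregating (R2): 9.2872% + 17.48% = 26.7672%.
26.7672% exceeds the 20% threshold by 6.7672 percentage points.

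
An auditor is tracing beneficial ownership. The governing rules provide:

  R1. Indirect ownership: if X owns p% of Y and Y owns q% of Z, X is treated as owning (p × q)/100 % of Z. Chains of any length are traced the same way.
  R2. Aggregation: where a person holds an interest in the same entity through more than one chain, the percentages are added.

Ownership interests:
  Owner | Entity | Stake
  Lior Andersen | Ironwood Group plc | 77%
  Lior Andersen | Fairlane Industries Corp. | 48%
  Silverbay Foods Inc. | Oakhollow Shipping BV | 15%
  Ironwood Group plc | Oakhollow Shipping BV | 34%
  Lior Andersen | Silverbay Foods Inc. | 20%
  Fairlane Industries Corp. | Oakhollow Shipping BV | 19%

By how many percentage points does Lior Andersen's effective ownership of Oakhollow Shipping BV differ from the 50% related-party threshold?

11.7

Chain via Silverbay Foods Inc. (R1): 20% × 15% = 3% of Oakhollow Shipping BV.
Chain via Ironwood Group plc (R1): 77% × 34% = 26.18% of Oakhollow Shipping BV.
Chain via Fairlane Industries Corp. (R1): 48% × 19% = 9.12% of Oakhollow Shipping BV.
Aggregating (R2): 3% + 26.18% + 9.12% = 38.3%.
38.3% falls short of the 50% threshold by 11.7 percentage points.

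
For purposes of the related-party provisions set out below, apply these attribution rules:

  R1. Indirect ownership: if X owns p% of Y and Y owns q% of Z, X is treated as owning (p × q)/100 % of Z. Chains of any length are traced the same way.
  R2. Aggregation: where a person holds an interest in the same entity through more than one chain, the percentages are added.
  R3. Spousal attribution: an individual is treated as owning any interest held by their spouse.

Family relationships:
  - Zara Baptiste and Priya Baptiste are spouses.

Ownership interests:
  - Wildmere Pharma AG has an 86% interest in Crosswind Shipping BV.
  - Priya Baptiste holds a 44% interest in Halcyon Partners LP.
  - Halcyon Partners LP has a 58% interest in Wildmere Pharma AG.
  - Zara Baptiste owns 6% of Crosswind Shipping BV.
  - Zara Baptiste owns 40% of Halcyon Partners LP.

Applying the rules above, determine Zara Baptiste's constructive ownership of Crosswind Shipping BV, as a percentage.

47.8992%

By spousal attribution (R3), Zara Baptiste is treated as also owning Priya Baptiste's interest in Halcyon Partners LP, giving 40% + 44% = 84%.
Chain via Halcyon Partners LP → Wildmere Pharma AG (R1): 84% × 58% × 86% = 41.8992% of Crosswind Shipping BV.
Direct interest in Crosswind Shipping BV: 6%.
Aggregating (R2): 41.8992% + 6% = 47.8992%.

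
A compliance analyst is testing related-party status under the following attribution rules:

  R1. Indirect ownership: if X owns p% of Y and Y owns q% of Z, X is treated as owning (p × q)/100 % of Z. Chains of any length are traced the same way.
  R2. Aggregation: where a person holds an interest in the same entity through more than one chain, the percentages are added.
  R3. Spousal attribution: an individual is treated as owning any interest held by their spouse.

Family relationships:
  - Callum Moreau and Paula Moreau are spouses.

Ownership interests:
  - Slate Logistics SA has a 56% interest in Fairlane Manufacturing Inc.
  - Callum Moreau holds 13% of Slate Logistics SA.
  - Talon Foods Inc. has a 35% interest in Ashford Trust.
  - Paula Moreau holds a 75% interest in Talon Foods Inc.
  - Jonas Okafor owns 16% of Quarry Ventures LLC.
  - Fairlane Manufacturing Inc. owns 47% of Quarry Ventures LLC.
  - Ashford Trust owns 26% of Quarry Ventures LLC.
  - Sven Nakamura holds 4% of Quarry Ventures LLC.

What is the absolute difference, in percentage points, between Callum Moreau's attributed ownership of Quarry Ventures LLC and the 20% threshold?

9.7534

By spousal attribution (R3), Callum Moreau is treated as owning Paula Moreau's 75% interest in Talon Foods Inc.
Chain via Slate Logistics SA → Fairlane Manufacturing Inc. (R1): 13% × 56% × 47% = 3.4216% of Quarry Ventures LLC.
Chain via Talon Foods Inc. → Ashford Trust (R1): 75% × 35% × 26% = 6.825% of Quarry Ventures LLC.
Aggregating (R2): 3.4216% + 6.825% = 10.2466%.
10.2466% falls short of the 20% threshold by 9.7534 percentage points.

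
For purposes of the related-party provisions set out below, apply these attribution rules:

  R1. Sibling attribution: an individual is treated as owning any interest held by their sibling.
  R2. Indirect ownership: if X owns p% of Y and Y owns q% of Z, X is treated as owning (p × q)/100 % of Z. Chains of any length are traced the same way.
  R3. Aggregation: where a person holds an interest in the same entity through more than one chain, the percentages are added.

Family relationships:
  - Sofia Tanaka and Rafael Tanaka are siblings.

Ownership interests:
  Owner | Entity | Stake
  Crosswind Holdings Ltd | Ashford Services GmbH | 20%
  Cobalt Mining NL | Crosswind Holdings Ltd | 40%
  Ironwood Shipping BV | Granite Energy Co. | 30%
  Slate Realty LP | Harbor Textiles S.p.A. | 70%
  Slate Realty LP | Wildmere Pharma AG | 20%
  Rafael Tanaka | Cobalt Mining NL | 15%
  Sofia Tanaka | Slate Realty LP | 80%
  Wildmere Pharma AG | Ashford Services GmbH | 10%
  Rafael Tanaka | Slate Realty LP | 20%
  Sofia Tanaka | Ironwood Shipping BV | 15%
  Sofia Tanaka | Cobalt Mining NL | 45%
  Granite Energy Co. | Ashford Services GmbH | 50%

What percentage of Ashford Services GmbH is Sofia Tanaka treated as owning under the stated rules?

9.05%

By sibling attribution (R1), Sofia Tanaka is treated as also owning Rafael Tanaka's interest in Cobalt Mining NL, giving 45% + 15% = 60%.
By sibling attribution (R1), Sofia Tanaka is treated as also owning Rafael Tanaka's interest in Slate Realty LP, giving 80% + 20% = 100%.
Chain via Cobalt Mining NL → Crosswind Holdings Ltd (R2): 60% × 40% × 20% = 4.8% of Ashford Services GmbH.
Chain via Ironwood Shipping BV → Granite Energy Co. (R2): 15% × 30% × 50% = 2.25% of Ashford Services GmbH.
Chain via Slate Realty LP → Wildmere Pharma AG (R2): 100% × 20% × 10% = 2% of Ashford Services GmbH.
Aggregating (R3): 4.8% + 2.25% + 2% = 9.05%.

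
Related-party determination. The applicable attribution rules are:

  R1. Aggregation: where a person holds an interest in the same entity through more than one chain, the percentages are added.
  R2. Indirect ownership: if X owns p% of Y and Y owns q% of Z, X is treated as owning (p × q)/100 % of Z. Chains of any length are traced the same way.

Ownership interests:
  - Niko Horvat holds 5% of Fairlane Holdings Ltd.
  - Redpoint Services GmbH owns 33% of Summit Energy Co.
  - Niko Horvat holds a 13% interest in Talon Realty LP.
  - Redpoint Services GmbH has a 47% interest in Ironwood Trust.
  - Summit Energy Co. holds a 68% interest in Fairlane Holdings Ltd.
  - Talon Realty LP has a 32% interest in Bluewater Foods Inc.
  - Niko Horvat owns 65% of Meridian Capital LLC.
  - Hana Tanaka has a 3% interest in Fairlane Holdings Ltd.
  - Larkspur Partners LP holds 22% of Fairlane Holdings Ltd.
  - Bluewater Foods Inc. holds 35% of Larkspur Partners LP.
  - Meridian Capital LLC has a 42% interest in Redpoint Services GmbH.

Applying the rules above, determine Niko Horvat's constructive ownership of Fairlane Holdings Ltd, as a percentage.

11.44644%

Chain via Meridian Capital LLC → Redpoint Services GmbH → Summit Energy Co. (R2): 65% × 42% × 33% × 68% = 6.12612% of Fairlane Holdings Ltd.
Chain via Talon Realty LP → Bluewater Foods Inc. → Larkspur Partners LP (R2): 13% × 32% × 35% × 22% = 0.32032% of Fairlane Holdings Ltd.
Direct interest in Fairlane Holdings Ltd: 5%.
Aggregating (R1): 6.12612% + 0.32032% + 5% = 11.44644%.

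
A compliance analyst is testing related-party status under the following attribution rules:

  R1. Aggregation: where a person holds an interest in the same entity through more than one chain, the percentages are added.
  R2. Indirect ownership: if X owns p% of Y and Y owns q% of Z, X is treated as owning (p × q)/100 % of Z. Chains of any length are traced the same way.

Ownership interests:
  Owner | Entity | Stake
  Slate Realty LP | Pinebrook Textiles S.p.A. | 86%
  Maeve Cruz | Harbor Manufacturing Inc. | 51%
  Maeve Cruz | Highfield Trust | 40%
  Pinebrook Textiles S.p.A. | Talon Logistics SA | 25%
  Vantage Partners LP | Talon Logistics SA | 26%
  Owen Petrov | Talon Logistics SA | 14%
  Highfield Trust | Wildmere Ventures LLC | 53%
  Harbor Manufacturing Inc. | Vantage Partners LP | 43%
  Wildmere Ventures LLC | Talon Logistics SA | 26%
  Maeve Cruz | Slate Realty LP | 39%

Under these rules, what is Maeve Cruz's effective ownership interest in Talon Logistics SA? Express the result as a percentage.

Chain via Slate Realty LP → Pinebrook Textiles S.p.A. (R2): 39% × 86% × 25% = 8.385% of Talon Logistics SA.
Chain via Harbor Manufacturing Inc. → Vantage Partners LP (R2): 51% × 43% × 26% = 5.7018% of Talon Logistics SA.
Chain via Highfield Trust → Wildmere Ventures LLC (R2): 40% × 53% × 26% = 5.512% of Talon Logistics SA.
Aggregating (R1): 8.385% + 5.7018% + 5.512% = 19.5988%.

19.5988%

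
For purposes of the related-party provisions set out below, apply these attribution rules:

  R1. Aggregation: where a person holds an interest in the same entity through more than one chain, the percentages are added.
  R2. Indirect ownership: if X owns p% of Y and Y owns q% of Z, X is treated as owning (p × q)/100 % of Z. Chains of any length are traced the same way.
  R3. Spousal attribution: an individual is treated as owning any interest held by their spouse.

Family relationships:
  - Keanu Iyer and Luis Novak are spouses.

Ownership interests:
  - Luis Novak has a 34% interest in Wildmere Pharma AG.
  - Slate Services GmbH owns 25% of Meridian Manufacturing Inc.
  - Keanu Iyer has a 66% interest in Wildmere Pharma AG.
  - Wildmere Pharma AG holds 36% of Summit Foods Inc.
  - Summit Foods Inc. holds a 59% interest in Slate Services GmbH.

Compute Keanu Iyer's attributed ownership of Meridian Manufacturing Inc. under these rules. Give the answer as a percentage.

By spousal attribution (R3), Keanu Iyer is treated as also owning Luis Novak's interest in Wildmere Pharma AG, giving 66% + 34% = 100%.
Chain via Wildmere Pharma AG → Summit Foods Inc. → Slate Services GmbH (R2): 100% × 36% × 59% × 25% = 5.31% of Meridian Manufacturing Inc.

5.31%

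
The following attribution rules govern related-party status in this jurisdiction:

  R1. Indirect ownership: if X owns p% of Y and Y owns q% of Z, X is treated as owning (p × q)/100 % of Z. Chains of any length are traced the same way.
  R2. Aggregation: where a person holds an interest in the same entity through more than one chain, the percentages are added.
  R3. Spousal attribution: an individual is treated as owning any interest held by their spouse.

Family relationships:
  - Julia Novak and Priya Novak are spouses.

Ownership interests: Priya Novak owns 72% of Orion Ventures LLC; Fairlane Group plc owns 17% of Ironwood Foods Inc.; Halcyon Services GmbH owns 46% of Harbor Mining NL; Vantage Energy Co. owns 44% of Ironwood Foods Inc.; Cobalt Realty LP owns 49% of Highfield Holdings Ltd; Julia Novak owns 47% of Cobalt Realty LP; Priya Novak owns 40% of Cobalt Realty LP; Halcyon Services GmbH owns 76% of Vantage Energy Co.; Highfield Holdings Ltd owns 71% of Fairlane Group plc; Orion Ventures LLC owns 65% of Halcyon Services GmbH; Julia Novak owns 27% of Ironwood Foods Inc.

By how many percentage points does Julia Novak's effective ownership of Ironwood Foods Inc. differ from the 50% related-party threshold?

By spousal attribution (R3), Julia Novak is treated as also owning Priya Novak's interest in Cobalt Realty LP, giving 47% + 40% = 87%.
By spousal attribution (R3), Julia Novak is treated as owning Priya Novak's 72% interest in Orion Ventures LLC.
Chain via Cobalt Realty LP → Highfield Holdings Ltd → Fairlane Group plc (R1): 87% × 49% × 71% × 17% = 5.145441% of Ironwood Foods Inc.
Direct interest in Ironwood Foods Inc: 27%.
Chain via Orion Ventures LLC → Halcyon Services GmbH → Vantage Energy Co. (R1): 72% × 65% × 76% × 44% = 15.64992% of Ironwood Foods Inc.
Aggregating (R2): 5.145441% + 27% + 15.64992% = 47.795361%.
47.795361% falls short of the 50% threshold by 2.204639 percentage points.

2.204639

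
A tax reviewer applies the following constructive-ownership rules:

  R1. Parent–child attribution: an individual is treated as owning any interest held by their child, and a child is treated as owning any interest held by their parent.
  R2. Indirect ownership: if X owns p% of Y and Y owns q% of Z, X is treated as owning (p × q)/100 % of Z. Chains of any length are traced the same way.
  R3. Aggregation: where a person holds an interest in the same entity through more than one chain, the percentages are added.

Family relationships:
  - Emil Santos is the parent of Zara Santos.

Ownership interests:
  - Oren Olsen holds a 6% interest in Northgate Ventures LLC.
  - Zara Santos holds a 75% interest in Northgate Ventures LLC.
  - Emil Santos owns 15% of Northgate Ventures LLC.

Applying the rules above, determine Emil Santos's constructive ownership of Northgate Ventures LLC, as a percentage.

90%

By parent–child attribution (R1), Emil Santos is treated as also owning Zara Santos's interest in Northgate Ventures LLC, giving 15% + 75% = 90%.
Direct interest in Northgate Ventures LLC: 90%.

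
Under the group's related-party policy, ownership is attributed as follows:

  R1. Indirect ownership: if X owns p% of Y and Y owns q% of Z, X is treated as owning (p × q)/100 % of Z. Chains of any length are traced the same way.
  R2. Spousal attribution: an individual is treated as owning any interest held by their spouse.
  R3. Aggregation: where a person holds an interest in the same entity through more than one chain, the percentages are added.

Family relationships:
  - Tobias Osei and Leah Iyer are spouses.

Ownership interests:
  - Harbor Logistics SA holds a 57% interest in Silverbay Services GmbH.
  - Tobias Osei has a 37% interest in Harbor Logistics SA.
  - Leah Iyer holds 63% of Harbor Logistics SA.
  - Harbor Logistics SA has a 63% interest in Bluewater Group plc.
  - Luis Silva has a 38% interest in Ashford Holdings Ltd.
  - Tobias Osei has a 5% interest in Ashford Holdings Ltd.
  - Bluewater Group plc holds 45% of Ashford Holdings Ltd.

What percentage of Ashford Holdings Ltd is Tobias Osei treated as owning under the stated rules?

33.35%

By spousal attribution (R2), Tobias Osei is treated as also owning Leah Iyer's interest in Harbor Logistics SA, giving 37% + 63% = 100%.
Chain via Harbor Logistics SA → Bluewater Group plc (R1): 100% × 63% × 45% = 28.35% of Ashford Holdings Ltd.
Direct interest in Ashford Holdings Ltd: 5%.
Aggregating (R3): 28.35% + 5% = 33.35%.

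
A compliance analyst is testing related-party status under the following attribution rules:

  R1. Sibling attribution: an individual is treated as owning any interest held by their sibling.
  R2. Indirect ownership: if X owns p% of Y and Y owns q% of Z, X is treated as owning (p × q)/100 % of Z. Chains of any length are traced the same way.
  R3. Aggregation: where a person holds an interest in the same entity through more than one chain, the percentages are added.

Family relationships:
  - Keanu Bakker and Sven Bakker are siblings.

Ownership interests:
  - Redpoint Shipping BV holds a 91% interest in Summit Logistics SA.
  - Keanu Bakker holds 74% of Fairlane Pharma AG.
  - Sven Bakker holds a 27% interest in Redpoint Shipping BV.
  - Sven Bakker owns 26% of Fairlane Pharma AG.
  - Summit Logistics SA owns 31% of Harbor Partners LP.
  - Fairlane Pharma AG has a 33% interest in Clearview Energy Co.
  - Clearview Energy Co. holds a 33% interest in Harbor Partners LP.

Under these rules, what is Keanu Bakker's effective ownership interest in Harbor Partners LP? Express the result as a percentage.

18.5067%

By sibling attribution (R1), Keanu Bakker is treated as also owning Sven Bakker's interest in Fairlane Pharma AG, giving 74% + 26% = 100%.
By sibling attribution (R1), Keanu Bakker is treated as owning Sven Bakker's 27% interest in Redpoint Shipping BV.
Chain via Fairlane Pharma AG → Clearview Energy Co. (R2): 100% × 33% × 33% = 10.89% of Harbor Partners LP.
Chain via Redpoint Shipping BV → Summit Logistics SA (R2): 27% × 91% × 31% = 7.6167% of Harbor Partners LP.
Aggregating (R3): 10.89% + 7.6167% = 18.5067%.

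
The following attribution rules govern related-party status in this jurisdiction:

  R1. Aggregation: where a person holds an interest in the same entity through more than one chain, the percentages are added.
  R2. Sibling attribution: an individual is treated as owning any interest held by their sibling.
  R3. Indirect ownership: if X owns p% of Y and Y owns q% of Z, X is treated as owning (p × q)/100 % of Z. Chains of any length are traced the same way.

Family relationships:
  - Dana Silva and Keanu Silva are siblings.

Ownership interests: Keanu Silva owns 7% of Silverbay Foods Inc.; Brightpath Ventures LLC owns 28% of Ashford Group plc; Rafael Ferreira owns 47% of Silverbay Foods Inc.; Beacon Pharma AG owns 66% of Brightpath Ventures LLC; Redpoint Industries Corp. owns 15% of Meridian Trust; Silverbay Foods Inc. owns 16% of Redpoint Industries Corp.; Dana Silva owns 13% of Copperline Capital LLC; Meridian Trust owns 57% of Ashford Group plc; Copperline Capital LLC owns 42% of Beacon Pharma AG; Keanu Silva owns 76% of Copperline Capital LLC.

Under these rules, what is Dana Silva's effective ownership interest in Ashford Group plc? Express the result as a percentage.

By sibling attribution (R2), Dana Silva is treated as also owning Keanu Silva's interest in Copperline Capital LLC, giving 13% + 76% = 89%.
By sibling attribution (R2), Dana Silva is treated as owning Keanu Silva's 7% interest in Silverbay Foods Inc.
Chain via Copperline Capital LLC → Beacon Pharma AG → Brightpath Ventures LLC (R3): 89% × 42% × 66% × 28% = 6.907824% of Ashford Group plc.
Chain via Silverbay Foods Inc. → Redpoint Industries Corp. → Meridian Trust (R3): 7% × 16% × 15% × 57% = 0.09576% of Ashford Group plc.
Aggregating (R1): 6.907824% + 0.09576% = 7.003584%.

7.003584%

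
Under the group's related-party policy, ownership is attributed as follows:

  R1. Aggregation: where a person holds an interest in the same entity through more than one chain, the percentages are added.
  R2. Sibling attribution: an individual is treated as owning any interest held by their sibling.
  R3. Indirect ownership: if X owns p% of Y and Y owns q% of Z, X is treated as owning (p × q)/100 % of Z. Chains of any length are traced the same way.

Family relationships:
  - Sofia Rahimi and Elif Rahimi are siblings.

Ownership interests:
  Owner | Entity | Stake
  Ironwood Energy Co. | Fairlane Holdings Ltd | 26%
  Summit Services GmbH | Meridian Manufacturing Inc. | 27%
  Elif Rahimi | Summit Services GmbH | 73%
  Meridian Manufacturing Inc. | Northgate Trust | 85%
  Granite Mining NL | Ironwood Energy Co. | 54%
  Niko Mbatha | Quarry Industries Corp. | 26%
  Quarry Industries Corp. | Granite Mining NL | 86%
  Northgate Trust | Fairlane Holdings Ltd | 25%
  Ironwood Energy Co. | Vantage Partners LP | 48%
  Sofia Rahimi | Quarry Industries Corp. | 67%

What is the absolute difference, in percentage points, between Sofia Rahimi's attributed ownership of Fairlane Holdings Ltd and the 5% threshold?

7.278223

By sibling attribution (R2), Sofia Rahimi is treated as owning Elif Rahimi's 73% interest in Summit Services GmbH.
Chain via Quarry Industries Corp. → Granite Mining NL → Ironwood Energy Co. (R3): 67% × 86% × 54% × 26% = 8.089848% of Fairlane Holdings Ltd.
Chain via Summit Services GmbH → Meridian Manufacturing Inc. → Northgate Trust (R3): 73% × 27% × 85% × 25% = 4.188375% of Fairlane Holdings Ltd.
Aggregating (R1): 8.089848% + 4.188375% = 12.278223%.
12.278223% exceeds the 5% threshold by 7.278223 percentage points.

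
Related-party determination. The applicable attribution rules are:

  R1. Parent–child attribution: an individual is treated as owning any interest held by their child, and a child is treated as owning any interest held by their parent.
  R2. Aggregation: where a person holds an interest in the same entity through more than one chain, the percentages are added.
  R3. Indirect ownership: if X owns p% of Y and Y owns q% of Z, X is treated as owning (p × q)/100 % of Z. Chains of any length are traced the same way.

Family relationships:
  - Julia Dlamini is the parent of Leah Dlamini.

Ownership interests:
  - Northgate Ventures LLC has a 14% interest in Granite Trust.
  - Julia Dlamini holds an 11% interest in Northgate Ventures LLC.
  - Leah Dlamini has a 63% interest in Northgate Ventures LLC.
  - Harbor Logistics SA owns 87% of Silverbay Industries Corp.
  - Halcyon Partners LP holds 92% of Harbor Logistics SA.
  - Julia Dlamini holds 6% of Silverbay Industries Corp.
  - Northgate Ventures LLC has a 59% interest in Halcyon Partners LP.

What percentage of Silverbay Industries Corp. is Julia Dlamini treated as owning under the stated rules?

By parent–child attribution (R1), Julia Dlamini is treated as also owning Leah Dlamini's interest in Northgate Ventures LLC, giving 11% + 63% = 74%.
Chain via Northgate Ventures LLC → Halcyon Partners LP → Harbor Logistics SA (R3): 74% × 59% × 92% × 87% = 34.945464% of Silverbay Industries Corp.
Direct interest in Silverbay Industries Corp: 6%.
Aggregating (R2): 34.945464% + 6% = 40.945464%.

40.945464%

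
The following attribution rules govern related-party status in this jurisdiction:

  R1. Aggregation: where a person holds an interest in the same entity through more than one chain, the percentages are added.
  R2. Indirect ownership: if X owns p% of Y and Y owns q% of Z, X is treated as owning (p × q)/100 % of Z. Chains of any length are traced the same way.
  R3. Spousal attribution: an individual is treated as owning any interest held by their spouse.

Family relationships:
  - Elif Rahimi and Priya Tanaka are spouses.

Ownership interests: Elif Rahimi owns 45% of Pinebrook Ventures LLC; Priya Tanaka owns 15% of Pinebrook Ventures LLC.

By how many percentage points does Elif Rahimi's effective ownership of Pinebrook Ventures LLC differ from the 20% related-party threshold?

By spousal attribution (R3), Elif Rahimi is treated as also owning Priya Tanaka's interest in Pinebrook Ventures LLC, giving 45% + 15% = 60%.
Direct interest in Pinebrook Ventures LLC: 60%.
60% exceeds the 20% threshold by 40 percentage points.

40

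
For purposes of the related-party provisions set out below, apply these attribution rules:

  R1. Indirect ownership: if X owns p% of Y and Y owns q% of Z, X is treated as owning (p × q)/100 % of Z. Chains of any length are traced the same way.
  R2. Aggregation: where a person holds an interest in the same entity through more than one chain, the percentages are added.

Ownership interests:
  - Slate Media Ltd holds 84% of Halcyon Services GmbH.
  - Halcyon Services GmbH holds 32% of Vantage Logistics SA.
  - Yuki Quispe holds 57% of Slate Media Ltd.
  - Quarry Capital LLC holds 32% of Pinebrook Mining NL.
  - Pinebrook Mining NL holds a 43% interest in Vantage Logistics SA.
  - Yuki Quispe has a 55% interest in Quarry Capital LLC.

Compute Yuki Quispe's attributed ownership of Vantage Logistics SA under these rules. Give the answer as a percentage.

Chain via Quarry Capital LLC → Pinebrook Mining NL (R1): 55% × 32% × 43% = 7.568% of Vantage Logistics SA.
Chain via Slate Media Ltd → Halcyon Services GmbH (R1): 57% × 84% × 32% = 15.3216% of Vantage Logistics SA.
Aggregating (R2): 7.568% + 15.3216% = 22.8896%.

22.8896%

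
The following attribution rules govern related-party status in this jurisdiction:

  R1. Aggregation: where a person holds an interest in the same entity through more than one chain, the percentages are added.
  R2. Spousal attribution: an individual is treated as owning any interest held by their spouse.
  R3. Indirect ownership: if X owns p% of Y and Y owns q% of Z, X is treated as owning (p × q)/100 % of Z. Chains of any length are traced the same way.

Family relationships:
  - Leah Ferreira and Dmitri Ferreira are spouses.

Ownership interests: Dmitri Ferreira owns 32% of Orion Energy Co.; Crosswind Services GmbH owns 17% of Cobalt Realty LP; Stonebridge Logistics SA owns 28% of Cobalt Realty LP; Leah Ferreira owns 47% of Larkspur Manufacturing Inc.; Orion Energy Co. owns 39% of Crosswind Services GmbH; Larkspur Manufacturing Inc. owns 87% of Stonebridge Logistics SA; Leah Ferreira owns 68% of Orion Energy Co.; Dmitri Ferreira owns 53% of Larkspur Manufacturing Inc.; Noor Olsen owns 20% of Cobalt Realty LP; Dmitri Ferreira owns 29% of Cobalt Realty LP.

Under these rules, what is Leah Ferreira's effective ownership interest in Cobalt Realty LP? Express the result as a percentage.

By spousal attribution (R2), Leah Ferreira is treated as also owning Dmitri Ferreira's interest in Orion Energy Co, giving 68% + 32% = 100%.
By spousal attribution (R2), Leah Ferreira is treated as also owning Dmitri Ferreira's interest in Larkspur Manufacturing Inc, giving 47% + 53% = 100%.
By spousal attribution (R2), Leah Ferreira is treated as owning Dmitri Ferreira's 29% interest in Cobalt Realty LP.
Chain via Orion Energy Co. → Crosswind Services GmbH (R3): 100% × 39% × 17% = 6.63% of Cobalt Realty LP.
Chain via Larkspur Manufacturing Inc. → Stonebridge Logistics SA (R3): 100% × 87% × 28% = 24.36% of Cobalt Realty LP.
Direct interest in Cobalt Realty LP: 29%.
Aggregating (R1): 6.63% + 24.36% + 29% = 59.99%.

59.99%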